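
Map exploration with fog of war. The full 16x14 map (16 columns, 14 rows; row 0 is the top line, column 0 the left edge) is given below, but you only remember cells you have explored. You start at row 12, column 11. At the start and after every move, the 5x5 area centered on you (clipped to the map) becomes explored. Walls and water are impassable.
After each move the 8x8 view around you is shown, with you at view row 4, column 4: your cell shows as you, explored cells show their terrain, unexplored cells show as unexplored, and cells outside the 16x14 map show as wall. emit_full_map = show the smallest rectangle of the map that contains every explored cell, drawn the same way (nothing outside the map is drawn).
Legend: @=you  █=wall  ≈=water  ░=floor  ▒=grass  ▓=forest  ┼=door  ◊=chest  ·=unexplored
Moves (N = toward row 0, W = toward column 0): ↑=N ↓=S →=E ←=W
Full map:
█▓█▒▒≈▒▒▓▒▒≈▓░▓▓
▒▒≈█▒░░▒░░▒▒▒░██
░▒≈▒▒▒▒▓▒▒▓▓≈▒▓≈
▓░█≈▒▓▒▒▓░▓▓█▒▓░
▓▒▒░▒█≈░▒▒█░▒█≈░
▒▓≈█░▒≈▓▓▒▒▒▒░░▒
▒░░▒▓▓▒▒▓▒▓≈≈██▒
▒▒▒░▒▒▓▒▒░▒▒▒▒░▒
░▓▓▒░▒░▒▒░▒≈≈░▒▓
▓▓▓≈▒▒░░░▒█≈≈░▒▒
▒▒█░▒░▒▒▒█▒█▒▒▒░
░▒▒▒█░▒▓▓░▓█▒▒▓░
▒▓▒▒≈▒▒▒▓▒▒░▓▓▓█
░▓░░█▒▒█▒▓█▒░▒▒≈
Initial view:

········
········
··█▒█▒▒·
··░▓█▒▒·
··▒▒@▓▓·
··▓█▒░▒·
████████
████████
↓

········
··█▒█▒▒·
··░▓█▒▒·
··▒▒░▓▓·
··▓█@░▒·
████████
████████
████████

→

········
·█▒█▒▒··
·░▓█▒▒▓·
·▒▒░▓▓▓·
·▓█▒@▒▒·
████████
████████
████████

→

·······█
█▒█▒▒··█
░▓█▒▒▓░█
▒▒░▓▓▓██
▓█▒░@▒≈█
████████
████████
████████

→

······██
▒█▒▒··██
▓█▒▒▓░██
▒░▓▓▓███
█▒░▒@≈██
████████
████████
████████

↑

······██
······██
▒█▒▒▒░██
▓█▒▒▓░██
▒░▓▓@███
█▒░▒▒≈██
████████
████████

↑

······██
······██
··≈░▒▒██
▒█▒▒▒░██
▓█▒▒@░██
▒░▓▓▓███
█▒░▒▒≈██
████████

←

·······█
·······█
··≈≈░▒▒█
█▒█▒▒▒░█
░▓█▒@▓░█
▒▒░▓▓▓██
▓█▒░▒▒≈█
████████

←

········
········
··█≈≈░▒▒
·█▒█▒▒▒░
·░▓█@▒▓░
·▒▒░▓▓▓█
·▓█▒░▒▒≈
████████

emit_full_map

·█≈≈░▒▒
█▒█▒▒▒░
░▓█@▒▓░
▒▒░▓▓▓█
▓█▒░▒▒≈

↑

········
········
··▒≈≈░▒·
··█≈≈░▒▒
·█▒█@▒▒░
·░▓█▒▒▓░
·▒▒░▓▓▓█
·▓█▒░▒▒≈

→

·······█
·······█
·▒≈≈░▒▓█
·█≈≈░▒▒█
█▒█▒@▒░█
░▓█▒▒▓░█
▒▒░▓▓▓██
▓█▒░▒▒≈█

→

······██
······██
▒≈≈░▒▓██
█≈≈░▒▒██
▒█▒▒@░██
▓█▒▒▓░██
▒░▓▓▓███
█▒░▒▒≈██

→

·····███
·····███
≈≈░▒▓███
≈≈░▒▒███
█▒▒▒@███
█▒▒▓░███
░▓▓▓████
▒░▒▒≈███

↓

·····███
≈≈░▒▓███
≈≈░▒▒███
█▒▒▒░███
█▒▒▓@███
░▓▓▓████
▒░▒▒≈███
████████

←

······██
▒≈≈░▒▓██
█≈≈░▒▒██
▒█▒▒▒░██
▓█▒▒@░██
▒░▓▓▓███
█▒░▒▒≈██
████████

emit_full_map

·▒≈≈░▒▓
·█≈≈░▒▒
█▒█▒▒▒░
░▓█▒▒@░
▒▒░▓▓▓█
▓█▒░▒▒≈

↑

······██
······██
▒≈≈░▒▓██
█≈≈░▒▒██
▒█▒▒@░██
▓█▒▒▓░██
▒░▓▓▓███
█▒░▒▒≈██

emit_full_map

·▒≈≈░▒▓
·█≈≈░▒▒
█▒█▒▒@░
░▓█▒▒▓░
▒▒░▓▓▓█
▓█▒░▒▒≈


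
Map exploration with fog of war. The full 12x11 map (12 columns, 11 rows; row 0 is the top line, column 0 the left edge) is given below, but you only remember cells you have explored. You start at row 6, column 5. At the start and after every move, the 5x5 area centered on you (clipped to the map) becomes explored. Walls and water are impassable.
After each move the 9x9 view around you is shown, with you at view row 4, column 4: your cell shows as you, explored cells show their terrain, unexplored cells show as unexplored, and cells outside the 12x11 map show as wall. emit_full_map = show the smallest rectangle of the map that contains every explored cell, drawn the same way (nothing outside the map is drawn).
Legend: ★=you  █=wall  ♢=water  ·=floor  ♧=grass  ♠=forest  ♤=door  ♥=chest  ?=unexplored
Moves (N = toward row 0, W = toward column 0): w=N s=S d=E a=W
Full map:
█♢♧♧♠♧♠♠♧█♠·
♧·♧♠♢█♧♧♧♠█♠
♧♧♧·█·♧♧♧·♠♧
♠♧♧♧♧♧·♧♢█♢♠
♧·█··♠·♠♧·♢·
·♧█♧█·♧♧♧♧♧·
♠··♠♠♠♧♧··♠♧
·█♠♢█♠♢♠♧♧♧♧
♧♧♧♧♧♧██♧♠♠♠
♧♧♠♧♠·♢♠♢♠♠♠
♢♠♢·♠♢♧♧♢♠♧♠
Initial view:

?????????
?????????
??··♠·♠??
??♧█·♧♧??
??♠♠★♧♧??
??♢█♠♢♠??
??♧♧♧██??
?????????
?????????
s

?????????
??··♠·♠??
??♧█·♧♧??
??♠♠♠♧♧??
??♢█★♢♠??
??♧♧♧██??
??♧♠·♢♠??
?????????
█████████

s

??··♠·♠??
??♧█·♧♧??
??♠♠♠♧♧??
??♢█♠♢♠??
??♧♧★██??
??♧♠·♢♠??
??·♠♢♧♧??
█████████
█████████

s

??♧█·♧♧??
??♠♠♠♧♧??
??♢█♠♢♠??
??♧♧♧██??
??♧♠★♢♠??
??·♠♢♧♧??
█████████
█████████
█████████

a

???♧█·♧♧?
???♠♠♠♧♧?
??♠♢█♠♢♠?
??♧♧♧♧██?
??♠♧★·♢♠?
??♢·♠♢♧♧?
█████████
█████████
█████████

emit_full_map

?··♠·♠
?♧█·♧♧
?♠♠♠♧♧
♠♢█♠♢♠
♧♧♧♧██
♠♧★·♢♠
♢·♠♢♧♧

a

█???♧█·♧♧
█???♠♠♠♧♧
█?█♠♢█♠♢♠
█?♧♧♧♧♧██
█?♧♠★♠·♢♠
█?♠♢·♠♢♧♧
█████████
█████████
█████████

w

█???··♠·♠
█???♧█·♧♧
█?··♠♠♠♧♧
█?█♠♢█♠♢♠
█?♧♧★♧♧██
█?♧♠♧♠·♢♠
█?♠♢·♠♢♧♧
█████████
█████████

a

██???··♠·
██???♧█·♧
██♠··♠♠♠♧
██·█♠♢█♠♢
██♧♧★♧♧♧█
██♧♧♠♧♠·♢
██♢♠♢·♠♢♧
█████████
█████████

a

███???··♠
███???♧█·
███♠··♠♠♠
███·█♠♢█♠
███♧★♧♧♧♧
███♧♧♠♧♠·
███♢♠♢·♠♢
█████████
█████████

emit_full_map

???··♠·♠
???♧█·♧♧
♠··♠♠♠♧♧
·█♠♢█♠♢♠
♧★♧♧♧♧██
♧♧♠♧♠·♢♠
♢♠♢·♠♢♧♧


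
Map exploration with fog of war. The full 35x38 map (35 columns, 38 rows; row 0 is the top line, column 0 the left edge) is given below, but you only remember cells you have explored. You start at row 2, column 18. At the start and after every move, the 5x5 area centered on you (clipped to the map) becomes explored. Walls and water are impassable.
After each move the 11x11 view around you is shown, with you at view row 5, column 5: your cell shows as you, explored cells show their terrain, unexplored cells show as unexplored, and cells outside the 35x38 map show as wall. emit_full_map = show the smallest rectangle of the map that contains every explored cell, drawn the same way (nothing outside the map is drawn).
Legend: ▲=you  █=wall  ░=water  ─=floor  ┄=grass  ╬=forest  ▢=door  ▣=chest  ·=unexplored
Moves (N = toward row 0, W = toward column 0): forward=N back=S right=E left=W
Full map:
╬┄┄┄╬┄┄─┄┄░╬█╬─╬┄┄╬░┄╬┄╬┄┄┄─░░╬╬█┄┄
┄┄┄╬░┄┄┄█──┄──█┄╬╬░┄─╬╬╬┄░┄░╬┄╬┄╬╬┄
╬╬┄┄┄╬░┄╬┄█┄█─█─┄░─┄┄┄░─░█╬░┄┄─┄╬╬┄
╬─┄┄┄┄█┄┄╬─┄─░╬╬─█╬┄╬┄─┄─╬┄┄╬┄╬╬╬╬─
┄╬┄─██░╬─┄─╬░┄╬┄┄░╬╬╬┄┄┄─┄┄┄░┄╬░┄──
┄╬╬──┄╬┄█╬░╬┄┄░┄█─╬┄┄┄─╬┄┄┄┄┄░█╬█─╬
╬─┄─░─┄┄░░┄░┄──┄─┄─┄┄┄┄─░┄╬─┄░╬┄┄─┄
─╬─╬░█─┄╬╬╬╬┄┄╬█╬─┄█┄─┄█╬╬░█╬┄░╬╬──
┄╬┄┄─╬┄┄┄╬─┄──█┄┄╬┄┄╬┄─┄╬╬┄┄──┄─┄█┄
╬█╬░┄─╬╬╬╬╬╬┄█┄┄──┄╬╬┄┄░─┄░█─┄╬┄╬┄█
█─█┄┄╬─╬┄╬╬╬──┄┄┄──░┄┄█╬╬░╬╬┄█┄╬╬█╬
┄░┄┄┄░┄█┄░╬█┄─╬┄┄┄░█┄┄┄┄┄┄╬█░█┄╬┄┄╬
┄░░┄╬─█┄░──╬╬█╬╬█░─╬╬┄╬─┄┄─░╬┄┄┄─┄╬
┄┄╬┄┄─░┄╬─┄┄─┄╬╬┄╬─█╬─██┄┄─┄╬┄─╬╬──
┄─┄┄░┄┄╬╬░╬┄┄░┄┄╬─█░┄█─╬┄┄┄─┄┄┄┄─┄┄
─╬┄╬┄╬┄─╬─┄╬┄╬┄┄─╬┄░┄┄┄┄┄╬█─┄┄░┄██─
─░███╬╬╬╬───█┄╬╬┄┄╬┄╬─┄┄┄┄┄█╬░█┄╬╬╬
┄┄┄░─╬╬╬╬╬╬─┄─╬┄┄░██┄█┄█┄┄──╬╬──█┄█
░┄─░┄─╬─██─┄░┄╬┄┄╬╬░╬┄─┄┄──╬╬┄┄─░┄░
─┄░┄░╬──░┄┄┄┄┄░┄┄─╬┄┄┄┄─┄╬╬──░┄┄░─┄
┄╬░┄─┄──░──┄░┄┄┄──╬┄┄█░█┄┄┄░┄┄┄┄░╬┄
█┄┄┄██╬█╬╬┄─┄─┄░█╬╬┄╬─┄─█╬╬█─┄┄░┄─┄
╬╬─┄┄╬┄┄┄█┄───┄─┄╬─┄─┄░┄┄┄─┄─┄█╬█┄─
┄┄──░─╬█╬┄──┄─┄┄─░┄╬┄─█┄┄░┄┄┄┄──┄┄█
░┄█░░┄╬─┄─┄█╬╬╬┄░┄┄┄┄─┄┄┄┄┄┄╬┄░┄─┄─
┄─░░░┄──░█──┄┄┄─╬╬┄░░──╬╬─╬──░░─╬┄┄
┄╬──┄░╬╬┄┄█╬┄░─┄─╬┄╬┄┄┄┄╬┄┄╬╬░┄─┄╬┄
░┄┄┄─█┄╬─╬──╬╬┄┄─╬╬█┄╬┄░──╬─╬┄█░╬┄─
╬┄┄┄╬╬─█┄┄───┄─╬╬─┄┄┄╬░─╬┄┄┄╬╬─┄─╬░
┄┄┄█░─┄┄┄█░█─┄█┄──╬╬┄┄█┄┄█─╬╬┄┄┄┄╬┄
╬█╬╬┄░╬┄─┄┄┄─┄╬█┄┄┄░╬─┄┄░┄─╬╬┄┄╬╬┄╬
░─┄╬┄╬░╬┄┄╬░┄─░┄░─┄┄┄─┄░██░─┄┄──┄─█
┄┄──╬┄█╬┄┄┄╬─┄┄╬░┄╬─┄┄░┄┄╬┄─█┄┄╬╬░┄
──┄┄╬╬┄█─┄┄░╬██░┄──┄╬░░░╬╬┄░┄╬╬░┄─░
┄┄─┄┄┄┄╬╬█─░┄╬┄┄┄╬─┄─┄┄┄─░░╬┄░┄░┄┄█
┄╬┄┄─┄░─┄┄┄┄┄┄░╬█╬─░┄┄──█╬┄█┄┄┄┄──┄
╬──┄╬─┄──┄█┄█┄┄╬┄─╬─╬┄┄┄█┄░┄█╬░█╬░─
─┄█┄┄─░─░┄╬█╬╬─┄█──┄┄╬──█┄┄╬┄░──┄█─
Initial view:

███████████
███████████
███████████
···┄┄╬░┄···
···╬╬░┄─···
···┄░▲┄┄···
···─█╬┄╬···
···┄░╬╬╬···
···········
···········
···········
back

███████████
███████████
···┄┄╬░┄···
···╬╬░┄─···
···┄░─┄┄···
···─█▲┄╬···
···┄░╬╬╬···
···█─╬┄┄···
···········
···········
···········

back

███████████
···┄┄╬░┄···
···╬╬░┄─···
···┄░─┄┄···
···─█╬┄╬···
···┄░▲╬╬···
···█─╬┄┄···
···─┄─┄┄···
···········
···········
···········

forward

███████████
███████████
···┄┄╬░┄···
···╬╬░┄─···
···┄░─┄┄···
···─█▲┄╬···
···┄░╬╬╬···
···█─╬┄┄···
···─┄─┄┄···
···········
···········

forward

███████████
███████████
███████████
···┄┄╬░┄···
···╬╬░┄─···
···┄░▲┄┄···
···─█╬┄╬···
···┄░╬╬╬···
···█─╬┄┄···
···─┄─┄┄···
···········

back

███████████
███████████
···┄┄╬░┄···
···╬╬░┄─···
···┄░─┄┄···
···─█▲┄╬···
···┄░╬╬╬···
···█─╬┄┄···
···─┄─┄┄···
···········
···········

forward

███████████
███████████
███████████
···┄┄╬░┄···
···╬╬░┄─···
···┄░▲┄┄···
···─█╬┄╬···
···┄░╬╬╬···
···█─╬┄┄···
···─┄─┄┄···
···········


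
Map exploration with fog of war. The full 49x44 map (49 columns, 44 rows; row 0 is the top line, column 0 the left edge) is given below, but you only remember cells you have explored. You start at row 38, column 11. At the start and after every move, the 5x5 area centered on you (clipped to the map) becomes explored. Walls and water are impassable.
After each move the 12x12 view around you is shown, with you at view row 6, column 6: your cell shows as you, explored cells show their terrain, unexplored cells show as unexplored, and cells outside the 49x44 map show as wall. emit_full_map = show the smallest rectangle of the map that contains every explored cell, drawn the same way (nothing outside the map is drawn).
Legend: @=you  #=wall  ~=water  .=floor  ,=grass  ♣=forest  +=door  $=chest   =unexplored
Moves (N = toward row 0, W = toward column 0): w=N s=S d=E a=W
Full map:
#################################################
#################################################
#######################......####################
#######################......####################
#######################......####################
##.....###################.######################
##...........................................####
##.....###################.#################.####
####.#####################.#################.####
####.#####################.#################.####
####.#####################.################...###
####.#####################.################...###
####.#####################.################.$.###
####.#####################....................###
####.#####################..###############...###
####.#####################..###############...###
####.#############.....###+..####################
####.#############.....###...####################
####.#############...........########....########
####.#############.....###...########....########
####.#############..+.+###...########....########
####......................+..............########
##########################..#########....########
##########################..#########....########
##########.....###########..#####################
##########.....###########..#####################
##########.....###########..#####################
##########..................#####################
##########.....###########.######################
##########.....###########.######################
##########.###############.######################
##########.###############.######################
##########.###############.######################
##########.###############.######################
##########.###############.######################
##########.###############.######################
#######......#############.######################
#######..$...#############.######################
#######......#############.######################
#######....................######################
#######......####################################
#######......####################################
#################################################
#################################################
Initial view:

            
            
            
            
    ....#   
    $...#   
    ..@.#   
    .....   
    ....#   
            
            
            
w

            
            
            
            
    #.###   
    ....#   
    $.@.#   
    ....#   
    .....   
    ....#   
            
            

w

            
            
            
            
    #.###   
    #.###   
    ..@.#   
    $...#   
    ....#   
    .....   
    ....#   
            

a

            
            
            
            
    ##.###  
    ##.###  
    ..@..#  
    .$...#  
    .....#  
     .....  
     ....#  
            

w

            
            
            
            
    ##.##   
    ##.###  
    ##@###  
    .....#  
    .$...#  
    .....#  
     .....  
     ....#  

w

            
            
            
            
    ##.##   
    ##.##   
    ##@###  
    ##.###  
    .....#  
    .$...#  
    .....#  
     .....  

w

            
            
            
            
    ##.##   
    ##.##   
    ##@##   
    ##.###  
    ##.###  
    .....#  
    .$...#  
    .....#  

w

            
            
            
            
    ##.##   
    ##.##   
    ##@##   
    ##.##   
    ##.###  
    ##.###  
    .....#  
    .$...#  

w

            
            
            
            
    ##...   
    ##.##   
    ##@##   
    ##.##   
    ##.##   
    ##.###  
    ##.###  
    .....#  

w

            
            
            
            
    ##...   
    ##...   
    ##@##   
    ##.##   
    ##.##   
    ##.##   
    ##.###  
    ##.###  

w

            
            
            
            
    ##...   
    ##...   
    ##@..   
    ##.##   
    ##.##   
    ##.##   
    ##.##   
    ##.###  

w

            
            
            
            
    ##...   
    ##...   
    ##@..   
    ##...   
    ##.##   
    ##.##   
    ##.##   
    ##.##   

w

            
            
            
            
    ##...   
    ##...   
    ##@..   
    ##...   
    ##...   
    ##.##   
    ##.##   
    ##.##   

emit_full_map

##... 
##... 
##@.. 
##... 
##... 
##.## 
##.## 
##.## 
##.## 
##.###
##.###
.....#
.$...#
.....#
 .....
 ....#

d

            
            
            
            
   ##....   
   ##....   
   ##.@..   
   ##....   
   ##....   
   ##.##    
   ##.##    
   ##.##    

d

            
            
            
            
  ##.....   
  ##.....   
  ##..@..   
  ##.....   
  ##.....   
  ##.##     
  ##.##     
  ##.##     

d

            
            
            
            
 ##.....#   
 ##.....#   
 ##...@..   
 ##.....#   
 ##.....#   
 ##.##      
 ##.##      
 ##.##      

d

            
            
            
            
##.....##   
##.....##   
##....@..   
##.....##   
##.....##   
##.##       
##.##       
##.##       

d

            
            
            
            
#.....###   
#.....###   
#.....@..   
#.....###   
#.....###   
#.##        
#.##        
#.##        

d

            
            
            
            
.....####   
.....####   
......@..   
.....####   
.....####   
.##         
.##         
.##         

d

            
            
            
            
....#####   
....#####   
......@..   
....#####   
....#####   
##          
##          
##          

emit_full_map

##.....#####
##.....#####
##.......@..
##.....#####
##.....#####
##.##       
##.##       
##.##       
##.##       
##.###      
##.###      
.....#      
.$...#      
.....#      
 .....      
 ....#      


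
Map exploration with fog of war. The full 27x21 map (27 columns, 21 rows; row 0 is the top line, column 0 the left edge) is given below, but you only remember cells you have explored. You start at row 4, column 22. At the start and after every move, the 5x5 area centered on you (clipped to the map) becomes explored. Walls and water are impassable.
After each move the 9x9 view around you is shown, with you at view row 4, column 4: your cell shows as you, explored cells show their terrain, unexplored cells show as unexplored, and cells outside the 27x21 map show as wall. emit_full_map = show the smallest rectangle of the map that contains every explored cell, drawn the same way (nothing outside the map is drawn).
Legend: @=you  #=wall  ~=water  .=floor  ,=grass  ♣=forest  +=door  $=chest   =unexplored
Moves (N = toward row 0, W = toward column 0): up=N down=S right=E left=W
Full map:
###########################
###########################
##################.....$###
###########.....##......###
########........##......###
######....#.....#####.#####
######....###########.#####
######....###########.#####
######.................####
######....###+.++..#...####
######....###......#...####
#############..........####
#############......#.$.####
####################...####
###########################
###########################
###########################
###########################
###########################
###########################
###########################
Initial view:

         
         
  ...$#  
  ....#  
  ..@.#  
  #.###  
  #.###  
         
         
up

#########
         
  #####  
  ...$#  
  ..@.#  
  ....#  
  #.###  
  #.###  
         

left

#########
         
  ###### 
  ....$# 
  ..@..# 
  .....# 
  ##.### 
   #.### 
         

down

         
  ###### 
  ....$# 
  .....# 
  ..@..# 
  ##.### 
  ##.### 
         
         

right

         
 ######  
 ....$#  
 .....#  
 ...@.#  
 ##.###  
 ##.###  
         
         

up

#########
         
 ######  
 ....$#  
 ...@.#  
 .....#  
 ##.###  
 ##.###  
         

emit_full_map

######
....$#
...@.#
.....#
##.###
##.###

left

#########
         
  ###### 
  ....$# 
  ..@..# 
  .....# 
  ##.### 
  ##.### 
         

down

         
  ###### 
  ....$# 
  .....# 
  ..@..# 
  ##.### 
  ##.### 
         
         

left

         
   ######
  .....$#
  ......#
  ..@...#
  ###.###
  ###.###
         
         

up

#########
         
  #######
  .....$#
  ..@...#
  ......#
  ###.###
  ###.###
         

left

#########
         
  #######
  #.....$
  #.@....
  #......
  ####.##
   ###.##
         

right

#########
         
 ########
 #.....$#
 #..@...#
 #......#
 ####.###
  ###.###
         

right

#########
         
######## 
#.....$# 
#...@..# 
#......# 
####.### 
 ###.### 
         

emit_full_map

########
#.....$#
#...@..#
#......#
####.###
 ###.###

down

         
######## 
#.....$# 
#......# 
#...@..# 
####.### 
 ###.### 
         
         

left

         
 ########
 #.....$#
 #......#
 #..@...#
 ####.###
  ###.###
         
         

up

#########
         
 ########
 #.....$#
 #..@...#
 #......#
 ####.###
  ###.###
         

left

#########
         
  #######
  #.....$
  #.@....
  #......
  ####.##
   ###.##
         


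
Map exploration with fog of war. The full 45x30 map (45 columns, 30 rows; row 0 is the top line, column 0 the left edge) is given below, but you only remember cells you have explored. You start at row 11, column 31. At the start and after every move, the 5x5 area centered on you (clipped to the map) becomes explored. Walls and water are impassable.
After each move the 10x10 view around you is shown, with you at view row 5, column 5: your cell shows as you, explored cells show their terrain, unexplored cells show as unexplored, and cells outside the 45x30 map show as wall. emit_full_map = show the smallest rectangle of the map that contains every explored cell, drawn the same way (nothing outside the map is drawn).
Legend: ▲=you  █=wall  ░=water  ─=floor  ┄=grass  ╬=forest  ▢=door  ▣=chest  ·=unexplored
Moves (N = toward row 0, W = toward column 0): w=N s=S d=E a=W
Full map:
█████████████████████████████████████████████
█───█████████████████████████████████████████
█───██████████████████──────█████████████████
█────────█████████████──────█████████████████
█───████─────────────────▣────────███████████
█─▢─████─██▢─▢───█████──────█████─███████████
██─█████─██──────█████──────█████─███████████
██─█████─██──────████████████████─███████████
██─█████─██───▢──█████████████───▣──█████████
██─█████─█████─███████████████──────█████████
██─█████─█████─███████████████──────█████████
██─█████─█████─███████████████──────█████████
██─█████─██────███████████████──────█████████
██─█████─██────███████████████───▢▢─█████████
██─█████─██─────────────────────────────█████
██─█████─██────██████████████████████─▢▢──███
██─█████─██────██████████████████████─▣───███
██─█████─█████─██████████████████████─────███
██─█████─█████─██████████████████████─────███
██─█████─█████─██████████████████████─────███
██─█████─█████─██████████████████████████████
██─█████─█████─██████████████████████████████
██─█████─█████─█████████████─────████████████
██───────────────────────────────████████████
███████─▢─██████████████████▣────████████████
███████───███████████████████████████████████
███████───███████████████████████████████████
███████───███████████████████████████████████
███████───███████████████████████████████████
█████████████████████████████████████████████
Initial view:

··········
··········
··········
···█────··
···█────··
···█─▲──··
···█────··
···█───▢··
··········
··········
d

··········
··········
··········
··█─────··
··█─────··
··█──▲──··
··█─────··
··█───▢▢··
··········
··········

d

··········
··········
··········
·█──────··
·█──────··
·█───▲──··
·█──────··
·█───▢▢─··
··········
··········

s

··········
··········
·█──────··
·█──────··
·█──────··
·█───▲──··
·█───▢▢─··
···─────··
··········
··········

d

··········
··········
█──────···
█──────█··
█──────█··
█────▲─█··
█───▢▢─█··
··──────··
··········
··········

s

··········
█──────···
█──────█··
█──────█··
█──────█··
█───▢▲─█··
··──────··
···█████··
··········
··········

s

█──────···
█──────█··
█──────█··
█──────█··
█───▢▢─█··
··───▲──··
···█████··
···█████··
··········
··········

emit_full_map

█──────·
█──────█
█──────█
█──────█
█───▢▢─█
··───▲──
···█████
···█████

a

·█──────··
·█──────█·
·█──────█·
·█──────█·
·█───▢▢─█·
···──▲───·
···██████·
···██████·
··········
··········

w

··········
·█──────··
·█──────█·
·█──────█·
·█──────█·
·█───▲▢─█·
···──────·
···██████·
···██████·
··········

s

·█──────··
·█──────█·
·█──────█·
·█──────█·
·█───▢▢─█·
···──▲───·
···██████·
···██████·
··········
··········

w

··········
·█──────··
·█──────█·
·█──────█·
·█──────█·
·█───▲▢─█·
···──────·
···██████·
···██████·
··········

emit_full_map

█──────·
█──────█
█──────█
█──────█
█───▲▢─█
··──────
··██████
··██████

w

··········
··········
·█──────··
·█──────█·
·█──────█·
·█───▲──█·
·█───▢▢─█·
···──────·
···██████·
···██████·

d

··········
··········
█──────···
█──────█··
█──────█··
█────▲─█··
█───▢▢─█··
··──────··
··██████··
··██████··

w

··········
··········
··········
█──────█··
█──────█··
█────▲─█··
█──────█··
█───▢▢─█··
··──────··
··██████··

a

··········
··········
··········
·█──────█·
·█──────█·
·█───▲──█·
·█──────█·
·█───▢▢─█·
···──────·
···██████·

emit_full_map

█──────█
█──────█
█───▲──█
█──────█
█───▢▢─█
··──────
··██████
··██████

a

··········
··········
··········
··█──────█
··█──────█
··█──▲───█
··█──────█
··█───▢▢─█
····──────
····██████

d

··········
··········
··········
·█──────█·
·█──────█·
·█───▲──█·
·█──────█·
·█───▢▢─█·
···──────·
···██████·

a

··········
··········
··········
··█──────█
··█──────█
··█──▲───█
··█──────█
··█───▢▢─█
····──────
····██████


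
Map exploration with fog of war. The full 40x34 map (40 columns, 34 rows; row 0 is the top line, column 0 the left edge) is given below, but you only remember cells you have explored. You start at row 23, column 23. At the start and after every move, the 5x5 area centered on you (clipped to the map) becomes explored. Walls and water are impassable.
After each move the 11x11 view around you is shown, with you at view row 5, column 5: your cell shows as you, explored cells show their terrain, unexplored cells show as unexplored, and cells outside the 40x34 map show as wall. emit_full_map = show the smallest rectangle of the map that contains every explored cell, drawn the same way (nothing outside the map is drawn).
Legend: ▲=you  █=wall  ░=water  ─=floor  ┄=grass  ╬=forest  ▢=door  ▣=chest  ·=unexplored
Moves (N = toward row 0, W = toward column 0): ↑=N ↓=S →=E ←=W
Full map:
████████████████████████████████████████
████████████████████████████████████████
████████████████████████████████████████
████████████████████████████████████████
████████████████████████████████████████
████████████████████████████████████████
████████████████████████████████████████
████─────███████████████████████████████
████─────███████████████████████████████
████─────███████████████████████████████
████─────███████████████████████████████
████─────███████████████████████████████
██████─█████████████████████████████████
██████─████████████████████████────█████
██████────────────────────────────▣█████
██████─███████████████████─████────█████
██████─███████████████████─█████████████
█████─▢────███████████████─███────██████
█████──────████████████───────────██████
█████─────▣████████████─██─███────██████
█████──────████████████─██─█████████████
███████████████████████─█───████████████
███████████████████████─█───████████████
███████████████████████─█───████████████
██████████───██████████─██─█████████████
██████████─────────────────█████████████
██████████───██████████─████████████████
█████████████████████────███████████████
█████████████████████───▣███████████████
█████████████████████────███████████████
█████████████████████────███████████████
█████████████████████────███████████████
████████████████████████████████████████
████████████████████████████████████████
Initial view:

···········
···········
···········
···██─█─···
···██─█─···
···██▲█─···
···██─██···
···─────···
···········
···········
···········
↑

···········
···········
···········
···██─██···
···██─█─···
···██▲█─···
···██─█─···
···██─██···
···─────···
···········
···········

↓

···········
···········
···██─██···
···██─█─···
···██─█─···
···██▲█─···
···██─██···
···─────···
···········
···········
···········

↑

···········
···········
···········
···██─██···
···██─█─···
···██▲█─···
···██─█─···
···██─██···
···─────···
···········
···········

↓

···········
···········
···██─██···
···██─█─···
···██─█─···
···██▲█─···
···██─██···
···─────···
···········
···········
···········

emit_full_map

██─██
██─█─
██─█─
██▲█─
██─██
─────

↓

···········
···██─██···
···██─█─···
···██─█─···
···██─█─···
···██▲██···
···─────···
···██─██···
···········
···········
···········

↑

···········
···········
···██─██···
···██─█─···
···██─█─···
···██▲█─···
···██─██···
···─────···
···██─██···
···········
···········

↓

···········
···██─██···
···██─█─···
···██─█─···
···██─█─···
···██▲██···
···─────···
···██─██···
···········
···········
···········

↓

···██─██···
···██─█─···
···██─█─···
···██─█─···
···██─██···
···──▲──···
···██─██···
···────█···
···········
···········
···········

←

····██─██··
····██─█─··
····██─█─··
···███─█─··
···███─██··
···──▲───··
···███─██··
···█────█··
···········
···········
···········

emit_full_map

·██─██
·██─█─
·██─█─
███─█─
███─██
──▲───
███─██
█────█

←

·····██─██·
·····██─█─·
·····██─█─·
···████─█─·
···████─██·
···──▲────·
···████─██·
···██────█·
···········
···········
···········

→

····██─██··
····██─█─··
····██─█─··
··████─█─··
··████─██··
··───▲───··
··████─██··
··██────█··
···········
···········
···········

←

·····██─██·
·····██─█─·
·····██─█─·
···████─█─·
···████─██·
···──▲────·
···████─██·
···██────█·
···········
···········
···········

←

······██─██
······██─█─
······██─█─
···█████─█─
···█████─██
···──▲─────
···█████─██
···███────█
···········
···········
···········

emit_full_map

···██─██
···██─█─
···██─█─
█████─█─
█████─██
──▲─────
█████─██
███────█

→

·····██─██·
·····██─█─·
·····██─█─·
··█████─█─·
··█████─██·
··───▲────·
··█████─██·
··███────█·
···········
···········
···········

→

····██─██··
····██─█─··
····██─█─··
·█████─█─··
·█████─██··
·────▲───··
·█████─██··
·███────█··
···········
···········
···········

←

·····██─██·
·····██─█─·
·····██─█─·
··█████─█─·
··█████─██·
··───▲────·
··█████─██·
··███────█·
···········
···········
···········

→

····██─██··
····██─█─··
····██─█─··
·█████─█─··
·█████─██··
·────▲───··
·█████─██··
·███────█··
···········
···········
···········

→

···██─██···
···██─█─···
···██─█─···
█████─█─···
█████─██···
─────▲──···
█████─██···
███────█···
···········
···········
···········

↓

···██─█─···
···██─█─···
█████─█─···
█████─██···
────────···
█████▲██···
███────█···
···───▣█···
···········
···········
···········

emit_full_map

···██─██
···██─█─
···██─█─
█████─█─
█████─██
────────
█████▲██
███────█
···───▣█

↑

···██─██···
···██─█─···
···██─█─···
█████─█─···
█████─██···
─────▲──···
█████─██···
███────█···
···───▣█···
···········
···········

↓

···██─█─···
···██─█─···
█████─█─···
█████─██···
────────···
█████▲██···
███────█···
···───▣█···
···········
···········
···········

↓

···██─█─···
█████─█─···
█████─██···
────────···
█████─██···
███──▲─█···
···───▣█···
···────█···
···········
···········
···········

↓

█████─█─···
█████─██···
────────···
█████─██···
███────█···
···──▲▣█···
···────█···
···────█···
···········
···········
···········

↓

█████─██···
────────···
█████─██···
███────█···
···───▣█···
···──▲─█···
···────█···
···────█···
···········
···········
███████████

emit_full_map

···██─██
···██─█─
···██─█─
█████─█─
█████─██
────────
█████─██
███────█
···───▣█
···──▲─█
···────█
···────█
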